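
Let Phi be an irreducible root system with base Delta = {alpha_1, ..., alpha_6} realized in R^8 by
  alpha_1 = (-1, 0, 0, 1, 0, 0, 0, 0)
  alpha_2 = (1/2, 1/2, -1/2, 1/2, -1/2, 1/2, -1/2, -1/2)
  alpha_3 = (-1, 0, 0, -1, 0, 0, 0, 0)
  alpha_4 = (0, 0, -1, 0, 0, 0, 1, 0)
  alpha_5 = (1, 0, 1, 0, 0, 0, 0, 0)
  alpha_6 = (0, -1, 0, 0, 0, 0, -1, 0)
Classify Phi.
E_6

Compute the Cartan integers a_ij = 2(alpha_i, alpha_j)/(alpha_j, alpha_j); the resulting 6x6 Cartan matrix is
[[2, 0, 0, 0, -1, 0], [0, 2, -1, 0, 0, 0], [0, -1, 2, 0, -1, 0], [0, 0, 0, 2, -1, -1], [-1, 0, -1, -1, 2, 0], [0, 0, 0, -1, 0, 2]].
All simple roots have the same length, so the diagram is simply laced. The associated Dynkin diagram is a chain of 5 nodes with one extra node attached to the third node from one end (E_6), so the type is E_6.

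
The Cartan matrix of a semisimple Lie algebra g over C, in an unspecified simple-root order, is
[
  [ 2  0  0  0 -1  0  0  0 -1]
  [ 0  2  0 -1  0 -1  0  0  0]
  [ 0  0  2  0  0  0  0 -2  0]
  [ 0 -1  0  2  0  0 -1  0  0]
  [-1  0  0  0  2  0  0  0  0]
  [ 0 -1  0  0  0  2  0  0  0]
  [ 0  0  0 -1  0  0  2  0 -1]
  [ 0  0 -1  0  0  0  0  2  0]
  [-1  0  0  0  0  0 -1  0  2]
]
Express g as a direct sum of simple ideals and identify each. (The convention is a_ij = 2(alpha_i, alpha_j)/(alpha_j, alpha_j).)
The diagram associated to this matrix has two connected components: the simple roots {alpha_1, alpha_2, alpha_4, alpha_5, alpha_6, alpha_7, alpha_9} form a chain of 7 nodes with single edges (A_7), and {alpha_3, alpha_8} form a chain of 2 nodes with a double edge at one end; the terminal node there is the unique short simple root (B_2). A semisimple Lie algebra decomposes uniquely as the direct sum of simple ideals, one per connected component of its Dynkin diagram, so g ≅ A_7 ⊕ B_2 (dimension 63 + 10 = 73).

A_7 (sl(8)) + B_2 (so(5))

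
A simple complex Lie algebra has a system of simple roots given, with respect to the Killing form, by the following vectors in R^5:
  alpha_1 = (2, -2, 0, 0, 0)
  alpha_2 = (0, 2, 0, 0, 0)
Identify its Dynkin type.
B2

Compute the Cartan integers a_ij = 2(alpha_i, alpha_j)/(alpha_j, alpha_j); the resulting 2x2 Cartan matrix is
[[2, -2], [-1, 2]].
The roots have two lengths (squared-length ratio 2:1); the short ones are alpha_{2}. The associated Dynkin diagram is a chain of 2 nodes with a double edge at one end; the terminal node there is the unique short simple root (B_2), so the type is B_2 (the algebra so(5)).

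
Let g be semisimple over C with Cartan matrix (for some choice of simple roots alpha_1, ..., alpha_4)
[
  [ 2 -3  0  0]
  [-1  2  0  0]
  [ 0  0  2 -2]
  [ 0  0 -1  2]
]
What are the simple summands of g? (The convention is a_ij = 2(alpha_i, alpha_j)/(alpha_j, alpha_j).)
The diagram associated to this matrix has two connected components: the simple roots {alpha_3, alpha_4} form a chain of 2 nodes with a double edge at one end; the terminal node there is the unique short simple root (B_2), and {alpha_1, alpha_2} form two nodes joined by a triple edge (G_2). A semisimple Lie algebra decomposes uniquely as the direct sum of simple ideals, one per connected component of its Dynkin diagram, so g ≅ B_2 ⊕ G_2 (dimension 10 + 14 = 24).

type B_2 ⊕ type G_2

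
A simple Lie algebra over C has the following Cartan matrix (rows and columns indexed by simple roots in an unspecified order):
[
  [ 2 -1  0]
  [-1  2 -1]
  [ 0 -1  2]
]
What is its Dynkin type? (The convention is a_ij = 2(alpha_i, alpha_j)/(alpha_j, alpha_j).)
The matrix has rank 3 with 2's on the diagonal. Reading the off-diagonal entries as Dynkin edges (a single edge where a_ij = a_ji = -1; a double or triple edge where a_ij * a_ji = 2 or 3), the diagram is a chain of 3 nodes with single edges (A_3). One simple-root ordering that puts it in standard form is (alpha_1, alpha_2, alpha_3). So the algebra is type A_3, i.e. sl(4).

A_3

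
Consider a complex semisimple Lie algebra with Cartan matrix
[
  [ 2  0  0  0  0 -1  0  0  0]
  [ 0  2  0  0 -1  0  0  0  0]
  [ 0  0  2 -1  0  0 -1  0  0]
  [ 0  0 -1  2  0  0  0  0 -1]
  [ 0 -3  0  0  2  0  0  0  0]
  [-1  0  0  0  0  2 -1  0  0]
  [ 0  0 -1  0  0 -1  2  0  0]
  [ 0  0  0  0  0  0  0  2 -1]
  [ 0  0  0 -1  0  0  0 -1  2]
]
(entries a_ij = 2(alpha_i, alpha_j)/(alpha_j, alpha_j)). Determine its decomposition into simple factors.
A7 + G2

The diagram associated to this matrix has two connected components: the simple roots {alpha_1, alpha_3, alpha_4, alpha_6, alpha_7, alpha_8, alpha_9} form a chain of 7 nodes with single edges (A_7), and {alpha_2, alpha_5} form two nodes joined by a triple edge (G_2). A semisimple Lie algebra decomposes uniquely as the direct sum of simple ideals, one per connected component of its Dynkin diagram, so g ≅ A_7 ⊕ G_2 (dimension 63 + 14 = 77).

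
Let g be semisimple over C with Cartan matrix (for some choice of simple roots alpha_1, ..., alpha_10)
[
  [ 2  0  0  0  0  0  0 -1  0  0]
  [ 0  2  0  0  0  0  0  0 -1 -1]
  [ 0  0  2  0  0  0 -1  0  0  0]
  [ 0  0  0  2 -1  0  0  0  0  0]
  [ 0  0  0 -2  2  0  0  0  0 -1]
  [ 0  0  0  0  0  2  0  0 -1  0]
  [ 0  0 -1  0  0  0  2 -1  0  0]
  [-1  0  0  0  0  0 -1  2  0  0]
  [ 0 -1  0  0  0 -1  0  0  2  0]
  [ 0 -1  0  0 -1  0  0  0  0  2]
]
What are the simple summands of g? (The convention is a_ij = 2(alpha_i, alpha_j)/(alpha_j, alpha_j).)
The diagram associated to this matrix has two connected components: the simple roots {alpha_1, alpha_3, alpha_7, alpha_8} form a chain of 4 nodes with single edges (A_4), and {alpha_2, alpha_4, alpha_5, alpha_6, alpha_9, alpha_10} form a chain of 6 nodes with a double edge at one end; the terminal node there is the unique short simple root (B_6). A semisimple Lie algebra decomposes uniquely as the direct sum of simple ideals, one per connected component of its Dynkin diagram, so g ≅ A_4 ⊕ B_6 (dimension 24 + 78 = 102).

A_4 (sl(5)) + B_6 (so(13))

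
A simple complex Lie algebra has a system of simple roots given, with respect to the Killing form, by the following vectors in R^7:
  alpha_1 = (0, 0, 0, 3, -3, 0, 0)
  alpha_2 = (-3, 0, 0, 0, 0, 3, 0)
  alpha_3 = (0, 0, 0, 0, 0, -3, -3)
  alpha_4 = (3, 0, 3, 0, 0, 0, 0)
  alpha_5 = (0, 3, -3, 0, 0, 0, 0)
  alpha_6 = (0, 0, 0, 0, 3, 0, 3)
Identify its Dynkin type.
Compute the Cartan integers a_ij = 2(alpha_i, alpha_j)/(alpha_j, alpha_j); the resulting 6x6 Cartan matrix is
[[2, 0, 0, 0, 0, -1], [0, 2, -1, -1, 0, 0], [0, -1, 2, 0, 0, -1], [0, -1, 0, 2, -1, 0], [0, 0, 0, -1, 2, 0], [-1, 0, -1, 0, 0, 2]].
All simple roots have the same length, so the diagram is simply laced. The associated Dynkin diagram is a chain of 6 nodes with single edges (A_6), so the type is A_6 (the algebra sl(7)).

A_6 (sl(7))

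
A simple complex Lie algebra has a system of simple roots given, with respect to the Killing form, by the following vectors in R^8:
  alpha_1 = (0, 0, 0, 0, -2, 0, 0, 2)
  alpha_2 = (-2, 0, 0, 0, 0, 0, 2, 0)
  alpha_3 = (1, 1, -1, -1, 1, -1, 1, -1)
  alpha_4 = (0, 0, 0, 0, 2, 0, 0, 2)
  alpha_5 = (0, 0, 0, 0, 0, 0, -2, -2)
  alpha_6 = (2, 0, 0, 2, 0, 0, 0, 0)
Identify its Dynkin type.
Compute the Cartan integers a_ij = 2(alpha_i, alpha_j)/(alpha_j, alpha_j); the resulting 6x6 Cartan matrix is
[[2, 0, -1, 0, -1, 0], [0, 2, 0, 0, -1, -1], [-1, 0, 2, 0, 0, 0], [0, 0, 0, 2, -1, 0], [-1, -1, 0, -1, 2, 0], [0, -1, 0, 0, 0, 2]].
All simple roots have the same length, so the diagram is simply laced. The associated Dynkin diagram is a chain of 5 nodes with one extra node attached to the third node from one end (E_6), so the type is E_6.

type E_6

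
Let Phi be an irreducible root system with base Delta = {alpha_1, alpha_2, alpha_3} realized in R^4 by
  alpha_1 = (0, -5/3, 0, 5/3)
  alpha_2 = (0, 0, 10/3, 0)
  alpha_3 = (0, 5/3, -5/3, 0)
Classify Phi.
Compute the Cartan integers a_ij = 2(alpha_i, alpha_j)/(alpha_j, alpha_j); the resulting 3x3 Cartan matrix is
[[2, 0, -1], [0, 2, -2], [-1, -1, 2]].
The roots have two lengths (squared-length ratio 2:1); the short ones are alpha_{1,3}. The associated Dynkin diagram is a chain of 3 nodes with a double edge at one end; the terminal node there is the unique long simple root (C_3), so the type is C_3 (the algebra sp(6)).

C_3 (sp(6))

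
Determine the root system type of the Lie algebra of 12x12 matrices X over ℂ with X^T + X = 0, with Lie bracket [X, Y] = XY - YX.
D_6 (so(12))

This is so(12) with 12 even, which has dimension 12(12-1)/2 = 66 and rank 12/2 = 6. In the classification of classical Lie algebras, the orthogonal algebra so(2n) in an even number of variables has type D_n; here n = 6, so the Dynkin diagram is a chain of 4 nodes with a fork of two nodes at one end (D_6). Hence the type is D_6.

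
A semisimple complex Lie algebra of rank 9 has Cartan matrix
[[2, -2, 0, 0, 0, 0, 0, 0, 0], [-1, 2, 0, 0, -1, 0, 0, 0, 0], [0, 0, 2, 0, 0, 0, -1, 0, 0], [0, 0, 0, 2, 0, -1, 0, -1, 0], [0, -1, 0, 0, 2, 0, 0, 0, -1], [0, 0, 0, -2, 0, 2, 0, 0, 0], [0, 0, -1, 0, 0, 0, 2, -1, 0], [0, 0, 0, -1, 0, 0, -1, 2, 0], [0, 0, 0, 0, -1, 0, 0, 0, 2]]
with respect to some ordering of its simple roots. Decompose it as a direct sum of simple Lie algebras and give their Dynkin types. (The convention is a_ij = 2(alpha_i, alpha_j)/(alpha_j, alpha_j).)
The diagram associated to this matrix has two connected components: the simple roots {alpha_1, alpha_2, alpha_5, alpha_9} form a chain of 4 nodes with a double edge at one end; the terminal node there is the unique long simple root (C_4), and {alpha_3, alpha_4, alpha_6, alpha_7, alpha_8} form a chain of 5 nodes with a double edge at one end; the terminal node there is the unique long simple root (C_5). A semisimple Lie algebra decomposes uniquely as the direct sum of simple ideals, one per connected component of its Dynkin diagram, so g ≅ C_4 ⊕ C_5 (dimension 36 + 55 = 91).

C4 + C5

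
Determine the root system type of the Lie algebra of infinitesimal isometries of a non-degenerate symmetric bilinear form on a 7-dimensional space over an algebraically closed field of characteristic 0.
type B_3

This is so(7) with 7 odd, which has dimension 7(7-1)/2 = 21 and rank (7-1)/2 = 3. In the classification of classical Lie algebras, the orthogonal algebra so(2n+1) in an odd number of variables has type B_n; here n = 3, so the Dynkin diagram is a chain of 3 nodes with a double edge at one end; the terminal node there is the unique short simple root (B_3). Hence the type is B_3.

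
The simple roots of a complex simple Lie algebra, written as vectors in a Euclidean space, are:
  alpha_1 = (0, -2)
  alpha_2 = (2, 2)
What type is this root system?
Compute the Cartan integers a_ij = 2(alpha_i, alpha_j)/(alpha_j, alpha_j); the resulting 2x2 Cartan matrix is
[[2, -1], [-2, 2]].
The roots have two lengths (squared-length ratio 2:1); the short ones are alpha_{1}. The associated Dynkin diagram is a chain of 2 nodes with a double edge at one end; the terminal node there is the unique short simple root (B_2), so the type is B_2 (the algebra so(5)).

B_2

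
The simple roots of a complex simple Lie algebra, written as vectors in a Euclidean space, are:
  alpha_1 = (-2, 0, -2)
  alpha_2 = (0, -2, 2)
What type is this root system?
type A_2

Compute the Cartan integers a_ij = 2(alpha_i, alpha_j)/(alpha_j, alpha_j); the resulting 2x2 Cartan matrix is
[[2, -1], [-1, 2]].
All simple roots have the same length, so the diagram is simply laced. The associated Dynkin diagram is a chain of 2 nodes with single edges (A_2), so the type is A_2 (the algebra sl(3)).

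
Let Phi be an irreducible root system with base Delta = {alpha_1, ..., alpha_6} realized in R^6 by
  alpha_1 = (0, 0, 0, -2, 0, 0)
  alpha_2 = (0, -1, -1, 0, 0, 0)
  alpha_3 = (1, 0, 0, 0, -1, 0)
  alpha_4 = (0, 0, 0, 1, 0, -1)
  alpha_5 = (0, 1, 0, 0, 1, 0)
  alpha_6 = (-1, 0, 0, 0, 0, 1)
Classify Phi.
C_6

Compute the Cartan integers a_ij = 2(alpha_i, alpha_j)/(alpha_j, alpha_j); the resulting 6x6 Cartan matrix is
[[2, 0, 0, -2, 0, 0], [0, 2, 0, 0, -1, 0], [0, 0, 2, 0, -1, -1], [-1, 0, 0, 2, 0, -1], [0, -1, -1, 0, 2, 0], [0, 0, -1, -1, 0, 2]].
The roots have two lengths (squared-length ratio 2:1); the short ones are alpha_{2,3,4,5,6}. The associated Dynkin diagram is a chain of 6 nodes with a double edge at one end; the terminal node there is the unique long simple root (C_6), so the type is C_6 (the algebra sp(12)).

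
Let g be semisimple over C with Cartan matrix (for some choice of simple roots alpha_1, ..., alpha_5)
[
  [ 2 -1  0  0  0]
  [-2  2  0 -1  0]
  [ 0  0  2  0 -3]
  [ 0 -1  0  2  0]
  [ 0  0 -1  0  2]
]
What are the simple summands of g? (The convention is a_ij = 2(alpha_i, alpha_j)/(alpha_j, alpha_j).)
The diagram associated to this matrix has two connected components: the simple roots {alpha_1, alpha_2, alpha_4} form a chain of 3 nodes with a double edge at one end; the terminal node there is the unique short simple root (B_3), and {alpha_3, alpha_5} form two nodes joined by a triple edge (G_2). A semisimple Lie algebra decomposes uniquely as the direct sum of simple ideals, one per connected component of its Dynkin diagram, so g ≅ B_3 ⊕ G_2 (dimension 21 + 14 = 35).

B_3 (so(7)) + G_2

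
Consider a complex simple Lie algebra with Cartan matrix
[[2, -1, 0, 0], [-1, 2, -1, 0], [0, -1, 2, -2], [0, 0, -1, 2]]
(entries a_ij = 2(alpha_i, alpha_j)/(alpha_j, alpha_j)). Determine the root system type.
The matrix has rank 4 with 2's on the diagonal. Reading the off-diagonal entries as Dynkin edges (a single edge where a_ij = a_ji = -1; a double or triple edge where a_ij * a_ji = 2 or 3), the diagram is a chain of 4 nodes with a double edge at one end; the terminal node there is the unique short simple root (B_4). One simple-root ordering that puts it in standard form is (alpha_1, alpha_2, alpha_3, alpha_4). So the algebra is type B_4, i.e. so(9).

B4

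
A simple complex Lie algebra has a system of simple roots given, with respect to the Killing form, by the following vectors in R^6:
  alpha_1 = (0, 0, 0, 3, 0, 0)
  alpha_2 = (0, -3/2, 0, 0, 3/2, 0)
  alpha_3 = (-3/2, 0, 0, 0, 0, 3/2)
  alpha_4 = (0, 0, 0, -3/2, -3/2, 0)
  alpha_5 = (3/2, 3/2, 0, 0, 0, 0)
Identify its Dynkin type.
type C_5

Compute the Cartan integers a_ij = 2(alpha_i, alpha_j)/(alpha_j, alpha_j); the resulting 5x5 Cartan matrix is
[[2, 0, 0, -2, 0], [0, 2, 0, -1, -1], [0, 0, 2, 0, -1], [-1, -1, 0, 2, 0], [0, -1, -1, 0, 2]].
The roots have two lengths (squared-length ratio 2:1); the short ones are alpha_{2,3,4,5}. The associated Dynkin diagram is a chain of 5 nodes with a double edge at one end; the terminal node there is the unique long simple root (C_5), so the type is C_5 (the algebra sp(10)).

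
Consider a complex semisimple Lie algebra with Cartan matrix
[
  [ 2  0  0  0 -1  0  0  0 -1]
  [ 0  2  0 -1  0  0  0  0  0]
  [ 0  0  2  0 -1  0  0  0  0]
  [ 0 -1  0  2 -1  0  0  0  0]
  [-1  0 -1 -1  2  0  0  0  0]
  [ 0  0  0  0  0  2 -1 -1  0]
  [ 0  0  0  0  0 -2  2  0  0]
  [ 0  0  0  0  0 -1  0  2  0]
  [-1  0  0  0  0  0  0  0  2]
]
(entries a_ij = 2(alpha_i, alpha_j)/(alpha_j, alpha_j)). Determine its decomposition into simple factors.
type C_3 + type E_6

The diagram associated to this matrix has two connected components: the simple roots {alpha_6, alpha_7, alpha_8} form a chain of 3 nodes with a double edge at one end; the terminal node there is the unique long simple root (C_3), and {alpha_1, alpha_2, alpha_3, alpha_4, alpha_5, alpha_9} form a chain of 5 nodes with one extra node attached to the third node from one end (E_6). A semisimple Lie algebra decomposes uniquely as the direct sum of simple ideals, one per connected component of its Dynkin diagram, so g ≅ C_3 ⊕ E_6 (dimension 21 + 78 = 99).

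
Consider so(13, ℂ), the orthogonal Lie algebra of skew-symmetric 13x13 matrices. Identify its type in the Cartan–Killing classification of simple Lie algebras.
B_6 (so(13))

This is so(13) with 13 odd, which has dimension 13(13-1)/2 = 78 and rank (13-1)/2 = 6. In the classification of classical Lie algebras, the orthogonal algebra so(2n+1) in an odd number of variables has type B_n; here n = 6, so the Dynkin diagram is a chain of 6 nodes with a double edge at one end; the terminal node there is the unique short simple root (B_6). Hence the type is B_6.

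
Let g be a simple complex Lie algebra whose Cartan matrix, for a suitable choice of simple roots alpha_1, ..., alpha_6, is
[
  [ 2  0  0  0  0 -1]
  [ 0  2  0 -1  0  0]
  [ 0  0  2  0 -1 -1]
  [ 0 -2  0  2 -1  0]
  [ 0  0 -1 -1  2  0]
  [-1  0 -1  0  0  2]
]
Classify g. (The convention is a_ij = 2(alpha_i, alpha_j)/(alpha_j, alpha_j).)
The matrix has rank 6 with 2's on the diagonal. Reading the off-diagonal entries as Dynkin edges (a single edge where a_ij = a_ji = -1; a double or triple edge where a_ij * a_ji = 2 or 3), the diagram is a chain of 6 nodes with a double edge at one end; the terminal node there is the unique short simple root (B_6). One simple-root ordering that puts it in standard form is (alpha_1, alpha_6, alpha_3, alpha_5, alpha_4, alpha_2). So the algebra is type B_6, i.e. so(13).

B_6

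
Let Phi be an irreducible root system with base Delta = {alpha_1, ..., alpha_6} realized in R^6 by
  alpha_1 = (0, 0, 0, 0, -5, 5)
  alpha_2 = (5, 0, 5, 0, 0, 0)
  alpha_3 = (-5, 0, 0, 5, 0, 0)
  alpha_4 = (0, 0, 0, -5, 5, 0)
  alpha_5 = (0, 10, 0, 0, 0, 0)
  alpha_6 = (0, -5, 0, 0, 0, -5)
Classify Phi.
Compute the Cartan integers a_ij = 2(alpha_i, alpha_j)/(alpha_j, alpha_j); the resulting 6x6 Cartan matrix is
[[2, 0, 0, -1, 0, -1], [0, 2, -1, 0, 0, 0], [0, -1, 2, -1, 0, 0], [-1, 0, -1, 2, 0, 0], [0, 0, 0, 0, 2, -2], [-1, 0, 0, 0, -1, 2]].
The roots have two lengths (squared-length ratio 2:1); the short ones are alpha_{1,2,3,4,6}. The associated Dynkin diagram is a chain of 6 nodes with a double edge at one end; the terminal node there is the unique long simple root (C_6), so the type is C_6 (the algebra sp(12)).

C_6 (sp(12))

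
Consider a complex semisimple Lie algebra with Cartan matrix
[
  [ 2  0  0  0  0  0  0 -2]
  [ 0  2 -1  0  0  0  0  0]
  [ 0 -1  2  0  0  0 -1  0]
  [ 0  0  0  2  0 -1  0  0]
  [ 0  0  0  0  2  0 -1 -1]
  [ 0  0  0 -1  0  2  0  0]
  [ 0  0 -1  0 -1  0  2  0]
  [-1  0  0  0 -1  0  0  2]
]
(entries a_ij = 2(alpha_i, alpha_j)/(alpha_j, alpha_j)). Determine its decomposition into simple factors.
The diagram associated to this matrix has two connected components: the simple roots {alpha_4, alpha_6} form a chain of 2 nodes with single edges (A_2), and {alpha_1, alpha_2, alpha_3, alpha_5, alpha_7, alpha_8} form a chain of 6 nodes with a double edge at one end; the terminal node there is the unique long simple root (C_6). A semisimple Lie algebra decomposes uniquely as the direct sum of simple ideals, one per connected component of its Dynkin diagram, so g ≅ A_2 ⊕ C_6 (dimension 8 + 78 = 86).

A2 ⊕ C6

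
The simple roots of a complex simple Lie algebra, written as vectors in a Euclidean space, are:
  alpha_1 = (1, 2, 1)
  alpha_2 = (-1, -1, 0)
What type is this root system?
G_2

Compute the Cartan integers a_ij = 2(alpha_i, alpha_j)/(alpha_j, alpha_j); the resulting 2x2 Cartan matrix is
[[2, -3], [-1, 2]].
The roots have two lengths (squared-length ratio 3:1); the short ones are alpha_{2}. The associated Dynkin diagram is two nodes joined by a triple edge (G_2), so the type is G_2.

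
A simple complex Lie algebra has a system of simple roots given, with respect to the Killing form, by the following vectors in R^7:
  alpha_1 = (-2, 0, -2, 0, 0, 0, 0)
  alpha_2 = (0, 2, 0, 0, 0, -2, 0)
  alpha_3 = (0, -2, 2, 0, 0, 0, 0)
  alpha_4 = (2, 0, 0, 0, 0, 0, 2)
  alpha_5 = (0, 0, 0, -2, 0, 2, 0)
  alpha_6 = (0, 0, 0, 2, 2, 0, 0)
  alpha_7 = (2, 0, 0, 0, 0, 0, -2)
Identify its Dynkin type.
D_7

Compute the Cartan integers a_ij = 2(alpha_i, alpha_j)/(alpha_j, alpha_j); the resulting 7x7 Cartan matrix is
[[2, 0, -1, -1, 0, 0, -1], [0, 2, -1, 0, -1, 0, 0], [-1, -1, 2, 0, 0, 0, 0], [-1, 0, 0, 2, 0, 0, 0], [0, -1, 0, 0, 2, -1, 0], [0, 0, 0, 0, -1, 2, 0], [-1, 0, 0, 0, 0, 0, 2]].
All simple roots have the same length, so the diagram is simply laced. The associated Dynkin diagram is a chain of 5 nodes with a fork of two nodes at one end (D_7), so the type is D_7 (the algebra so(14)).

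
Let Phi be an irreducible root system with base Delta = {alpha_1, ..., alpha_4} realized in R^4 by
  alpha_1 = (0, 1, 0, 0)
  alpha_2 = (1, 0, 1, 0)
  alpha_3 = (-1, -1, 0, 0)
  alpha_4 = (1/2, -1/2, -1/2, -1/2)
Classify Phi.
Compute the Cartan integers a_ij = 2(alpha_i, alpha_j)/(alpha_j, alpha_j); the resulting 4x4 Cartan matrix is
[[2, 0, -1, -1], [0, 2, -1, 0], [-2, -1, 2, 0], [-1, 0, 0, 2]].
The roots have two lengths (squared-length ratio 2:1); the short ones are alpha_{1,4}. The associated Dynkin diagram is a chain of 4 nodes with a double edge between the middle two (F_4), so the type is F_4.

F_4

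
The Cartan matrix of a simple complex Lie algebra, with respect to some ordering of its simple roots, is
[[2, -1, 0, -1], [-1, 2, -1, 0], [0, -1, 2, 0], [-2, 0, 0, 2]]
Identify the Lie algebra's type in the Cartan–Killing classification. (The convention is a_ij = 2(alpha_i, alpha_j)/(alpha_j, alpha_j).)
The matrix has rank 4 with 2's on the diagonal. Reading the off-diagonal entries as Dynkin edges (a single edge where a_ij = a_ji = -1; a double or triple edge where a_ij * a_ji = 2 or 3), the diagram is a chain of 4 nodes with a double edge at one end; the terminal node there is the unique long simple root (C_4). One simple-root ordering that puts it in standard form is (alpha_3, alpha_2, alpha_1, alpha_4). So the algebra is type C_4, i.e. sp(8).

C_4 (sp(8))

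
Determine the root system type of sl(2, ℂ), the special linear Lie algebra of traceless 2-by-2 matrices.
This is sl(2), which has dimension 2^2 - 1 = 3 and rank 2 - 1 = 1 (a Cartan subalgebra is the diagonal traceless matrices). In the classification of classical Lie algebras, the special linear algebra sl(n+1) has type A_n; here n = 1, so the Dynkin diagram is a chain of 1 nodes with single edges (A_1). Hence the type is A_1.

A_1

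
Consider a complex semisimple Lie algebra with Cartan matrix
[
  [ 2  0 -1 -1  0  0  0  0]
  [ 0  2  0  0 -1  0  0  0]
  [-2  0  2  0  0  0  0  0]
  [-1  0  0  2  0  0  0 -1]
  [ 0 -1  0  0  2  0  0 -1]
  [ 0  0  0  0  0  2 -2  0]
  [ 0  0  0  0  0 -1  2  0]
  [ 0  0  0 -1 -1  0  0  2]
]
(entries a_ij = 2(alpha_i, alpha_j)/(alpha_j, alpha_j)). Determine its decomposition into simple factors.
B_2 (so(5)) ⊕ C_6 (sp(12))

The diagram associated to this matrix has two connected components: the simple roots {alpha_6, alpha_7} form a chain of 2 nodes with a double edge at one end; the terminal node there is the unique short simple root (B_2), and {alpha_1, alpha_2, alpha_3, alpha_4, alpha_5, alpha_8} form a chain of 6 nodes with a double edge at one end; the terminal node there is the unique long simple root (C_6). A semisimple Lie algebra decomposes uniquely as the direct sum of simple ideals, one per connected component of its Dynkin diagram, so g ≅ B_2 ⊕ C_6 (dimension 10 + 78 = 88).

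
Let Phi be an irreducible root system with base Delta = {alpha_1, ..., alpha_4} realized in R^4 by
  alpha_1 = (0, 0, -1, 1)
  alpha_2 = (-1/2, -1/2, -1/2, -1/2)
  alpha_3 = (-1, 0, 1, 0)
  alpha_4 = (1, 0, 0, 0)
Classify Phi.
F_4

Compute the Cartan integers a_ij = 2(alpha_i, alpha_j)/(alpha_j, alpha_j); the resulting 4x4 Cartan matrix is
[[2, 0, -1, 0], [0, 2, 0, -1], [-1, 0, 2, -2], [0, -1, -1, 2]].
The roots have two lengths (squared-length ratio 2:1); the short ones are alpha_{2,4}. The associated Dynkin diagram is a chain of 4 nodes with a double edge between the middle two (F_4), so the type is F_4.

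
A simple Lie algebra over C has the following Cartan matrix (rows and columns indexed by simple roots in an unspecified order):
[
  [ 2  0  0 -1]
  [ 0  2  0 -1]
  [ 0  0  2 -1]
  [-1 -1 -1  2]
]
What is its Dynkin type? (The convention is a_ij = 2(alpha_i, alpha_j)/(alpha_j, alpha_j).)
The matrix has rank 4 with 2's on the diagonal. Reading the off-diagonal entries as Dynkin edges (a single edge where a_ij = a_ji = -1; a double or triple edge where a_ij * a_ji = 2 or 3), the diagram is a chain of 2 nodes with a fork of two nodes at one end (D_4). One simple-root ordering that puts it in standard form is (alpha_3, alpha_4, alpha_1, alpha_2). So the algebra is type D_4, i.e. so(8).

D_4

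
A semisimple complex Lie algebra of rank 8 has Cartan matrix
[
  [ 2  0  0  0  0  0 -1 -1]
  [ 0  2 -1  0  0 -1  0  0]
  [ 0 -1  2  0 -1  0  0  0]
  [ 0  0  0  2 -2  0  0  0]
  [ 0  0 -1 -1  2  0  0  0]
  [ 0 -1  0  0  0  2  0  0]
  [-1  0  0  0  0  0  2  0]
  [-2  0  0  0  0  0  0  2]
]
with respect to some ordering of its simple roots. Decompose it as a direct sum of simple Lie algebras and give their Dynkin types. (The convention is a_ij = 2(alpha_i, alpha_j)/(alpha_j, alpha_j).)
The diagram associated to this matrix has two connected components: the simple roots {alpha_1, alpha_7, alpha_8} form a chain of 3 nodes with a double edge at one end; the terminal node there is the unique long simple root (C_3), and {alpha_2, alpha_3, alpha_4, alpha_5, alpha_6} form a chain of 5 nodes with a double edge at one end; the terminal node there is the unique long simple root (C_5). A semisimple Lie algebra decomposes uniquely as the direct sum of simple ideals, one per connected component of its Dynkin diagram, so g ≅ C_3 ⊕ C_5 (dimension 21 + 55 = 76).

type C_3 ⊕ type C_5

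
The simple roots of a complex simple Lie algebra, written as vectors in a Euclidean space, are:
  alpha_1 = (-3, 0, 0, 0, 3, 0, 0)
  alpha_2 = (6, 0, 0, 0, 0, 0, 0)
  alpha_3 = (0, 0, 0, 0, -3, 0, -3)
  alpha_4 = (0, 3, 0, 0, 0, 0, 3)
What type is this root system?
C_4 (sp(8))

Compute the Cartan integers a_ij = 2(alpha_i, alpha_j)/(alpha_j, alpha_j); the resulting 4x4 Cartan matrix is
[[2, -1, -1, 0], [-2, 2, 0, 0], [-1, 0, 2, -1], [0, 0, -1, 2]].
The roots have two lengths (squared-length ratio 2:1); the short ones are alpha_{1,3,4}. The associated Dynkin diagram is a chain of 4 nodes with a double edge at one end; the terminal node there is the unique long simple root (C_4), so the type is C_4 (the algebra sp(8)).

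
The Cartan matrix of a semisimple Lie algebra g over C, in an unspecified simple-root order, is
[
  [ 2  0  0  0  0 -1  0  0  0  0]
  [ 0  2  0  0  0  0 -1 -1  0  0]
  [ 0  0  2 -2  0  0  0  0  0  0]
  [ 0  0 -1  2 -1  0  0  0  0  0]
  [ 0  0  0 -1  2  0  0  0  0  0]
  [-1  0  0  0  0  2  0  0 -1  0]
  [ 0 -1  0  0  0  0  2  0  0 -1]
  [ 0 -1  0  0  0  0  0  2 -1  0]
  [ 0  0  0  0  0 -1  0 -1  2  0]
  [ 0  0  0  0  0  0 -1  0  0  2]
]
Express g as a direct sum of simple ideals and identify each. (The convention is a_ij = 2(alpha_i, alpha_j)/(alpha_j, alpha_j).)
The diagram associated to this matrix has two connected components: the simple roots {alpha_1, alpha_2, alpha_6, alpha_7, alpha_8, alpha_9, alpha_10} form a chain of 7 nodes with single edges (A_7), and {alpha_3, alpha_4, alpha_5} form a chain of 3 nodes with a double edge at one end; the terminal node there is the unique long simple root (C_3). A semisimple Lie algebra decomposes uniquely as the direct sum of simple ideals, one per connected component of its Dynkin diagram, so g ≅ A_7 ⊕ C_3 (dimension 63 + 21 = 84).

A_7 (sl(8)) + C_3 (sp(6))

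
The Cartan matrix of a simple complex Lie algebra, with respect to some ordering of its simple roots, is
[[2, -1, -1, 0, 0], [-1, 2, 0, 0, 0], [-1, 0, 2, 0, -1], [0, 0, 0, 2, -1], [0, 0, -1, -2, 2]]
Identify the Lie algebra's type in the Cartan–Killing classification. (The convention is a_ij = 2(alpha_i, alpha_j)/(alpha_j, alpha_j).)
B5

The matrix has rank 5 with 2's on the diagonal. Reading the off-diagonal entries as Dynkin edges (a single edge where a_ij = a_ji = -1; a double or triple edge where a_ij * a_ji = 2 or 3), the diagram is a chain of 5 nodes with a double edge at one end; the terminal node there is the unique short simple root (B_5). One simple-root ordering that puts it in standard form is (alpha_2, alpha_1, alpha_3, alpha_5, alpha_4). So the algebra is type B_5, i.e. so(11).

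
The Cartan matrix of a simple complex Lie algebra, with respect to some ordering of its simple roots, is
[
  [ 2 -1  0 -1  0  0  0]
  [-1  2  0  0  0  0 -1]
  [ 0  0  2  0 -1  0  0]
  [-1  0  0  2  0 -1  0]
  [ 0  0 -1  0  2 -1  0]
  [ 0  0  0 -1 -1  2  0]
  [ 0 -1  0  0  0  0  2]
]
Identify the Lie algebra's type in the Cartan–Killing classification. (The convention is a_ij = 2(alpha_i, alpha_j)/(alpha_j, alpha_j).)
The matrix has rank 7 with 2's on the diagonal. Reading the off-diagonal entries as Dynkin edges (a single edge where a_ij = a_ji = -1; a double or triple edge where a_ij * a_ji = 2 or 3), the diagram is a chain of 7 nodes with single edges (A_7). One simple-root ordering that puts it in standard form is (alpha_7, alpha_2, alpha_1, alpha_4, alpha_6, alpha_5, alpha_3). So the algebra is type A_7, i.e. sl(8).

A_7 (sl(8))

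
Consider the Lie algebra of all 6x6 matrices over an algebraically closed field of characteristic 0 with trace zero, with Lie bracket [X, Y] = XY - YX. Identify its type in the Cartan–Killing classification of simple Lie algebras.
This is sl(6), which has dimension 6^2 - 1 = 35 and rank 6 - 1 = 5 (a Cartan subalgebra is the diagonal traceless matrices). In the classification of classical Lie algebras, the special linear algebra sl(n+1) has type A_n; here n = 5, so the Dynkin diagram is a chain of 5 nodes with single edges (A_5). Hence the type is A_5.

A5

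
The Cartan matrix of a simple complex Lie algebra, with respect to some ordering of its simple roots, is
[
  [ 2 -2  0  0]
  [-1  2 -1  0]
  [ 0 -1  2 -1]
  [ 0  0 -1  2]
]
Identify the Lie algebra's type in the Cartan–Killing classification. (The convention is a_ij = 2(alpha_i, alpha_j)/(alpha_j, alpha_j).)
The matrix has rank 4 with 2's on the diagonal. Reading the off-diagonal entries as Dynkin edges (a single edge where a_ij = a_ji = -1; a double or triple edge where a_ij * a_ji = 2 or 3), the diagram is a chain of 4 nodes with a double edge at one end; the terminal node there is the unique long simple root (C_4). One simple-root ordering that puts it in standard form is (alpha_4, alpha_3, alpha_2, alpha_1). So the algebra is type C_4, i.e. sp(8).

type C_4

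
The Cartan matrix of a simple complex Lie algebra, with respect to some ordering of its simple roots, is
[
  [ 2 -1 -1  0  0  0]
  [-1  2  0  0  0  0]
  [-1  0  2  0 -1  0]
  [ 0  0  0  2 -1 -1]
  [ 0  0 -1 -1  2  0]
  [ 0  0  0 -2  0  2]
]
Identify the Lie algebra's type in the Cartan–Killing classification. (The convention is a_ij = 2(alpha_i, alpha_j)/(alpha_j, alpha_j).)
type C_6

The matrix has rank 6 with 2's on the diagonal. Reading the off-diagonal entries as Dynkin edges (a single edge where a_ij = a_ji = -1; a double or triple edge where a_ij * a_ji = 2 or 3), the diagram is a chain of 6 nodes with a double edge at one end; the terminal node there is the unique long simple root (C_6). One simple-root ordering that puts it in standard form is (alpha_2, alpha_1, alpha_3, alpha_5, alpha_4, alpha_6). So the algebra is type C_6, i.e. sp(12).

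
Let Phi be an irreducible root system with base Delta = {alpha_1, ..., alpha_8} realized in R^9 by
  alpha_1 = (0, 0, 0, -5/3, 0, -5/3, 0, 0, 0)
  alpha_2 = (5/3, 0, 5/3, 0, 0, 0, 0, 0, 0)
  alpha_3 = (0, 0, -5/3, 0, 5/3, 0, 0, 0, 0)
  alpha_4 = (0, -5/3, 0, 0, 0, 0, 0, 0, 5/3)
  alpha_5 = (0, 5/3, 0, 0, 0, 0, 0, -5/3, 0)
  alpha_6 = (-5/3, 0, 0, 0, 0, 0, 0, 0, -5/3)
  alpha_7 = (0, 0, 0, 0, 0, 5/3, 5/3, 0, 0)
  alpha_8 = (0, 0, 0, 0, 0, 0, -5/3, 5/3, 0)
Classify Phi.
Compute the Cartan integers a_ij = 2(alpha_i, alpha_j)/(alpha_j, alpha_j); the resulting 8x8 Cartan matrix is
[[2, 0, 0, 0, 0, 0, -1, 0], [0, 2, -1, 0, 0, -1, 0, 0], [0, -1, 2, 0, 0, 0, 0, 0], [0, 0, 0, 2, -1, -1, 0, 0], [0, 0, 0, -1, 2, 0, 0, -1], [0, -1, 0, -1, 0, 2, 0, 0], [-1, 0, 0, 0, 0, 0, 2, -1], [0, 0, 0, 0, -1, 0, -1, 2]].
All simple roots have the same length, so the diagram is simply laced. The associated Dynkin diagram is a chain of 8 nodes with single edges (A_8), so the type is A_8 (the algebra sl(9)).

type A_8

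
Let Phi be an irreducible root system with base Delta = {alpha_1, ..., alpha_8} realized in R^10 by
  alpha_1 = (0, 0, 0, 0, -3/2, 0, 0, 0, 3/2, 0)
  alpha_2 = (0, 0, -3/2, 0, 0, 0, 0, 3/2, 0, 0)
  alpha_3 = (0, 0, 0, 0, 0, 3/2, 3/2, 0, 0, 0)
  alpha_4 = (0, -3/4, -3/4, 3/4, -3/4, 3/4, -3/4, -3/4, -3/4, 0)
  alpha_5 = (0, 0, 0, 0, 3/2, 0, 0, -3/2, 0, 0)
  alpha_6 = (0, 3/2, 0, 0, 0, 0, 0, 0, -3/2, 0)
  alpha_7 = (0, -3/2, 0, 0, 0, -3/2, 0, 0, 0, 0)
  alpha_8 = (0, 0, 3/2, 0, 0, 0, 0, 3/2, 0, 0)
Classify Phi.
type E_8

Compute the Cartan integers a_ij = 2(alpha_i, alpha_j)/(alpha_j, alpha_j); the resulting 8x8 Cartan matrix is
[[2, 0, 0, 0, -1, -1, 0, 0], [0, 2, 0, 0, -1, 0, 0, 0], [0, 0, 2, 0, 0, 0, -1, 0], [0, 0, 0, 2, 0, 0, 0, -1], [-1, -1, 0, 0, 2, 0, 0, -1], [-1, 0, 0, 0, 0, 2, -1, 0], [0, 0, -1, 0, 0, -1, 2, 0], [0, 0, 0, -1, -1, 0, 0, 2]].
All simple roots have the same length, so the diagram is simply laced. The associated Dynkin diagram is a chain of 7 nodes with one extra node attached to the third node from one end (E_8), so the type is E_8.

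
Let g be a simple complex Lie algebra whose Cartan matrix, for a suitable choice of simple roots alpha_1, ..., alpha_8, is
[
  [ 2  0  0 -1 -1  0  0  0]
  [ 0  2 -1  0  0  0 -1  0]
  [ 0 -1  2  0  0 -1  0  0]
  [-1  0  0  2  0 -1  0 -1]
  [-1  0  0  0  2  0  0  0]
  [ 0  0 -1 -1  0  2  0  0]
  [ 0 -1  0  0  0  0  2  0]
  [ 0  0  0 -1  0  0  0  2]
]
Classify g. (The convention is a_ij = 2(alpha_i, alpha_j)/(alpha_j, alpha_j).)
type E_8

The matrix has rank 8 with 2's on the diagonal. Reading the off-diagonal entries as Dynkin edges (a single edge where a_ij = a_ji = -1; a double or triple edge where a_ij * a_ji = 2 or 3), the diagram is a chain of 7 nodes with one extra node attached to the third node from one end (E_8). One simple-root ordering that puts it in standard form is (alpha_5, alpha_8, alpha_1, alpha_4, alpha_6, alpha_3, alpha_2, alpha_7). So the algebra is type E_8.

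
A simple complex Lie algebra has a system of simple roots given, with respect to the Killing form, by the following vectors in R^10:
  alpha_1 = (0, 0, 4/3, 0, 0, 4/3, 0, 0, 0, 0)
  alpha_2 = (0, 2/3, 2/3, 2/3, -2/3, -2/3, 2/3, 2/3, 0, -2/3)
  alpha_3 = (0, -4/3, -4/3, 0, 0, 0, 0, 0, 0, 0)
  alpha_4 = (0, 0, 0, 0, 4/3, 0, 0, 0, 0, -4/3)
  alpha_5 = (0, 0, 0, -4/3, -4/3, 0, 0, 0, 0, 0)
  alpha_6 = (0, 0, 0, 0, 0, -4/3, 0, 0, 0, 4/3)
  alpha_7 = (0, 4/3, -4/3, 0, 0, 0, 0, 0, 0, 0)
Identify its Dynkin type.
Compute the Cartan integers a_ij = 2(alpha_i, alpha_j)/(alpha_j, alpha_j); the resulting 7x7 Cartan matrix is
[[2, 0, -1, 0, 0, -1, -1], [0, 2, -1, 0, 0, 0, 0], [-1, -1, 2, 0, 0, 0, 0], [0, 0, 0, 2, -1, -1, 0], [0, 0, 0, -1, 2, 0, 0], [-1, 0, 0, -1, 0, 2, 0], [-1, 0, 0, 0, 0, 0, 2]].
All simple roots have the same length, so the diagram is simply laced. The associated Dynkin diagram is a chain of 6 nodes with one extra node attached to the third node from one end (E_7), so the type is E_7.

E_7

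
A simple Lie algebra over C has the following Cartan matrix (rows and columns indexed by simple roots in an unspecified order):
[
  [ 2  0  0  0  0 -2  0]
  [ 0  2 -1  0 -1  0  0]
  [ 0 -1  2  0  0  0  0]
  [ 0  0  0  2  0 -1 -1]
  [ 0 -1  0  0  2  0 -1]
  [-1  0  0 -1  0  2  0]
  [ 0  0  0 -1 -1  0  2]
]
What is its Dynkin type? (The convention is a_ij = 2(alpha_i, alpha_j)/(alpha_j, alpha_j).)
The matrix has rank 7 with 2's on the diagonal. Reading the off-diagonal entries as Dynkin edges (a single edge where a_ij = a_ji = -1; a double or triple edge where a_ij * a_ji = 2 or 3), the diagram is a chain of 7 nodes with a double edge at one end; the terminal node there is the unique long simple root (C_7). One simple-root ordering that puts it in standard form is (alpha_3, alpha_2, alpha_5, alpha_7, alpha_4, alpha_6, alpha_1). So the algebra is type C_7, i.e. sp(14).

C_7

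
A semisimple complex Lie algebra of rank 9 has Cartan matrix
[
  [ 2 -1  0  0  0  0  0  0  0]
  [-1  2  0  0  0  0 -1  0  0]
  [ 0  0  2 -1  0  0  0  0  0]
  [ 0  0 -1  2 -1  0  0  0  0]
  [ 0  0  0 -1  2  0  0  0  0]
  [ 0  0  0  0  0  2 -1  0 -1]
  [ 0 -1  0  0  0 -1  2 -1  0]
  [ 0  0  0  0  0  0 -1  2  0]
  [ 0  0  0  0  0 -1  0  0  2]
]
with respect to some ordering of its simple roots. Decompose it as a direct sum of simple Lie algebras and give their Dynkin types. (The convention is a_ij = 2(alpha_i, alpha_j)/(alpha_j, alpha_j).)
A3 + E6

The diagram associated to this matrix has two connected components: the simple roots {alpha_3, alpha_4, alpha_5} form a chain of 3 nodes with single edges (A_3), and {alpha_1, alpha_2, alpha_6, alpha_7, alpha_8, alpha_9} form a chain of 5 nodes with one extra node attached to the third node from one end (E_6). A semisimple Lie algebra decomposes uniquely as the direct sum of simple ideals, one per connected component of its Dynkin diagram, so g ≅ A_3 ⊕ E_6 (dimension 15 + 78 = 93).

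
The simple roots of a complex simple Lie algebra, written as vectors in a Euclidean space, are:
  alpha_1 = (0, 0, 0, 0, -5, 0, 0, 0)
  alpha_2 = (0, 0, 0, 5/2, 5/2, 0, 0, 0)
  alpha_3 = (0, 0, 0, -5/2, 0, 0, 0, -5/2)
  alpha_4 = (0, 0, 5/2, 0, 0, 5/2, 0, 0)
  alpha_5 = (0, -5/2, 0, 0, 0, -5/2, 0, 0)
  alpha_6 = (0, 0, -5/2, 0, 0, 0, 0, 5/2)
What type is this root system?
Compute the Cartan integers a_ij = 2(alpha_i, alpha_j)/(alpha_j, alpha_j); the resulting 6x6 Cartan matrix is
[[2, -2, 0, 0, 0, 0], [-1, 2, -1, 0, 0, 0], [0, -1, 2, 0, 0, -1], [0, 0, 0, 2, -1, -1], [0, 0, 0, -1, 2, 0], [0, 0, -1, -1, 0, 2]].
The roots have two lengths (squared-length ratio 2:1); the short ones are alpha_{2,3,4,5,6}. The associated Dynkin diagram is a chain of 6 nodes with a double edge at one end; the terminal node there is the unique long simple root (C_6), so the type is C_6 (the algebra sp(12)).

type C_6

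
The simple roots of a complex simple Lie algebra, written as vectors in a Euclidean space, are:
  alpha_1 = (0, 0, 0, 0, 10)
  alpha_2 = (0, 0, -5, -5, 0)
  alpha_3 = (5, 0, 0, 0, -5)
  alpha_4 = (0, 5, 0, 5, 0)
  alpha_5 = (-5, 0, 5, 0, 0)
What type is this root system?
Compute the Cartan integers a_ij = 2(alpha_i, alpha_j)/(alpha_j, alpha_j); the resulting 5x5 Cartan matrix is
[[2, 0, -2, 0, 0], [0, 2, 0, -1, -1], [-1, 0, 2, 0, -1], [0, -1, 0, 2, 0], [0, -1, -1, 0, 2]].
The roots have two lengths (squared-length ratio 2:1); the short ones are alpha_{2,3,4,5}. The associated Dynkin diagram is a chain of 5 nodes with a double edge at one end; the terminal node there is the unique long simple root (C_5), so the type is C_5 (the algebra sp(10)).

C_5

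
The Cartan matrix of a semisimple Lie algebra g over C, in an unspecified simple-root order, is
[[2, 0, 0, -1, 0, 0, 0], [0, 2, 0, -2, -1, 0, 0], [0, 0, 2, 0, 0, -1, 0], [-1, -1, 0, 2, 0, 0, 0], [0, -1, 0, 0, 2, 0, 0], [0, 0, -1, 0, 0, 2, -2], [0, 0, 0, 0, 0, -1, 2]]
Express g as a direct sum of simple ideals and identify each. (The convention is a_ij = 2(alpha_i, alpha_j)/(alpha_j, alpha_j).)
The diagram associated to this matrix has two connected components: the simple roots {alpha_3, alpha_6, alpha_7} form a chain of 3 nodes with a double edge at one end; the terminal node there is the unique short simple root (B_3), and {alpha_1, alpha_2, alpha_4, alpha_5} form a chain of 4 nodes with a double edge between the middle two (F_4). A semisimple Lie algebra decomposes uniquely as the direct sum of simple ideals, one per connected component of its Dynkin diagram, so g ≅ B_3 ⊕ F_4 (dimension 21 + 52 = 73).

B3 + F4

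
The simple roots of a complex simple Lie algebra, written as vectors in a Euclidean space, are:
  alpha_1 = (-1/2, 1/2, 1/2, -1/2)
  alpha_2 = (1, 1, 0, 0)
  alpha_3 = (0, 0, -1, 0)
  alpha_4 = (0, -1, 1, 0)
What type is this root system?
type F_4

Compute the Cartan integers a_ij = 2(alpha_i, alpha_j)/(alpha_j, alpha_j); the resulting 4x4 Cartan matrix is
[[2, 0, -1, 0], [0, 2, 0, -1], [-1, 0, 2, -1], [0, -1, -2, 2]].
The roots have two lengths (squared-length ratio 2:1); the short ones are alpha_{1,3}. The associated Dynkin diagram is a chain of 4 nodes with a double edge between the middle two (F_4), so the type is F_4.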